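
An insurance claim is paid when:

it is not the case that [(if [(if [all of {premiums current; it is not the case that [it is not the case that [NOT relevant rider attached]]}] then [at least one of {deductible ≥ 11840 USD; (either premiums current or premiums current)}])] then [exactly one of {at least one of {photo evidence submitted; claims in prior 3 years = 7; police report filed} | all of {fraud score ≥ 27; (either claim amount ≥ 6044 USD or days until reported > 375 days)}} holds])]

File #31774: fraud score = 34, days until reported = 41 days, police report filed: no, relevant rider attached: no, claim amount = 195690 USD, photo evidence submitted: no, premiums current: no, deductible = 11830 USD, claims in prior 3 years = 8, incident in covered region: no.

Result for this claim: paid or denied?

Denied

Atomic conditions:
  premiums current: no → false
  NOT relevant rider attached: no → true
  deductible ≥ 11840 USD: 11830 ≥ 11840 is false
  photo evidence submitted: no → false
  claims in prior 3 years = 7: 8 == 7 is false
  police report filed: no → false
  fraud score ≥ 27: 34 ≥ 27 is true
  claim amount ≥ 6044 USD: 195690 ≥ 6044 is true
  days until reported > 375 days: 41 > 375 is false
Combine:
[1.1.1.2.1] NOT true = false
[1.1.1.2] NOT false = true
[1.1.1] false AND true = false
[1.1.2.2] false OR false = false
[1.1.2] false OR false = false
[1.1] false → false (antecedent false ⇒ implication holds) = true
[1.2.1] false OR false OR false = false
[1.2.2.2] true OR false = true
[1.2.2] true AND true = true
[1.2] exactly-one(false, true) = true
[1] true → true = true
[root] NOT true = false
Overall: false → denied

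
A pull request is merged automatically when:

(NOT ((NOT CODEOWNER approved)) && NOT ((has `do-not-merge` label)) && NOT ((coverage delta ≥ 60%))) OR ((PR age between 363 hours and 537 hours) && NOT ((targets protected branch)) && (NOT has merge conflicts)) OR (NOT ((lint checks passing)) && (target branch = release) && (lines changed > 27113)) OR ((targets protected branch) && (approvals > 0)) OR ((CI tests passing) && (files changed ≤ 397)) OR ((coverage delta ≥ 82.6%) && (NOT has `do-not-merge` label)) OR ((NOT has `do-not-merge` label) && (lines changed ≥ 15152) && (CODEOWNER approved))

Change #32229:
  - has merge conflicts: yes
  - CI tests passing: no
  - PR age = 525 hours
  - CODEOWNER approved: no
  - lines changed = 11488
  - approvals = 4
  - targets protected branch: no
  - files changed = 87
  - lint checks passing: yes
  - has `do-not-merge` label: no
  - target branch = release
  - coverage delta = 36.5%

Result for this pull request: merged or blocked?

Atomic conditions:
  NOT CODEOWNER approved: no → true
  has `do-not-merge` label: no → false
  coverage delta ≥ 60%: 36.5 ≥ 60 is false
  PR age between 363 hours and 537 hours: 525 in [363, 537] is true
  targets protected branch: no → false
  NOT has merge conflicts: yes → false
  lint checks passing: yes → true
  target branch = release: release == release is true
  lines changed > 27113: 11488 > 27113 is false
  approvals > 0: 4 > 0 is true
  CI tests passing: no → false
  files changed ≤ 397: 87 ≤ 397 is true
  coverage delta ≥ 82.6%: 36.5 ≥ 82.6 is false
  NOT has `do-not-merge` label: no → true
  lines changed ≥ 15152: 11488 ≥ 15152 is false
  CODEOWNER approved: no → false
Combine:
[1.1] NOT true = false
[1.2] NOT false = true
[1.3] NOT false = true
[1] false AND true AND true = false
[2.2] NOT false = true
[2] true AND true AND false = false
[3.1] NOT true = false
[3] false AND true AND false = false
[4] false AND true = false
[5] false AND true = false
[6] false AND true = false
[7] true AND false AND false = false
[root] false OR false OR false OR false OR false OR false OR false = false
Overall: false → blocked

Blocked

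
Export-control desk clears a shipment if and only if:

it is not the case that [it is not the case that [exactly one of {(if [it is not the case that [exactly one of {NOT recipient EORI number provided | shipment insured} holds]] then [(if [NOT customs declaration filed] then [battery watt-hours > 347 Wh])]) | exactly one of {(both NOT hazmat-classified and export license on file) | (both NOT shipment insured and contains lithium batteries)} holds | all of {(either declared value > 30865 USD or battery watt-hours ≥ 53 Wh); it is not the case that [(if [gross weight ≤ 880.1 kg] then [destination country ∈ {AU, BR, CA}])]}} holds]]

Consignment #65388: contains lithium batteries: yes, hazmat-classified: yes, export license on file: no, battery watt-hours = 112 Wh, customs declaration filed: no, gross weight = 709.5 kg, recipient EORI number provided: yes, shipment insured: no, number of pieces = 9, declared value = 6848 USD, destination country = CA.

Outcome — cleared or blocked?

Cleared

Atomic conditions:
  NOT recipient EORI number provided: yes → false
  shipment insured: no → false
  NOT customs declaration filed: no → true
  battery watt-hours > 347 Wh: 112 > 347 is false
  NOT hazmat-classified: yes → false
  export license on file: no → false
  NOT shipment insured: no → true
  contains lithium batteries: yes → true
  declared value > 30865 USD: 6848 > 30865 is false
  battery watt-hours ≥ 53 Wh: 112 ≥ 53 is true
  gross weight ≤ 880.1 kg: 709.5 ≤ 880.1 is true
  destination country ∈ {AU, BR, CA}: CA is in the set → true
Combine:
[1.1.1.1.1] exactly-one(false, false) = false
[1.1.1.1] NOT false = true
[1.1.1.2] true → false = false
[1.1.1] true → false = false
[1.1.2.1] false AND false = false
[1.1.2.2] true AND true = true
[1.1.2] exactly-one(false, true) = true
[1.1.3.1] false OR true = true
[1.1.3.2.1] true → true = true
[1.1.3.2] NOT true = false
[1.1.3] true AND false = false
[1.1] exactly-one(false, true, false) = true
[1] NOT true = false
[root] NOT false = true
Overall: true → cleared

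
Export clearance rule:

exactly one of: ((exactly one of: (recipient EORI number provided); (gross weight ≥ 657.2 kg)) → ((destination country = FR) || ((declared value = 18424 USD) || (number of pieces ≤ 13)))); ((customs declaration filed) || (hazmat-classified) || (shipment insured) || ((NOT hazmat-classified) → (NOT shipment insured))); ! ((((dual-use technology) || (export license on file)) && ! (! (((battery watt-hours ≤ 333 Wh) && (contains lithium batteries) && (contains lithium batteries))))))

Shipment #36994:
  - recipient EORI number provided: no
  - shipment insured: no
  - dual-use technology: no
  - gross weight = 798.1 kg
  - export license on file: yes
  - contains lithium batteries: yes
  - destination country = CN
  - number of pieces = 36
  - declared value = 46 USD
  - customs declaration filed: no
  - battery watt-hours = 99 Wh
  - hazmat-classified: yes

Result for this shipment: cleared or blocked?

Atomic conditions:
  recipient EORI number provided: no → false
  gross weight ≥ 657.2 kg: 798.1 ≥ 657.2 is true
  destination country = FR: CN == FR is false
  declared value = 18424 USD: 46 == 18424 is false
  number of pieces ≤ 13: 36 ≤ 13 is false
  customs declaration filed: no → false
  hazmat-classified: yes → true
  shipment insured: no → false
  NOT hazmat-classified: yes → false
  NOT shipment insured: no → true
  dual-use technology: no → false
  export license on file: yes → true
  battery watt-hours ≤ 333 Wh: 99 ≤ 333 is true
  contains lithium batteries: yes → true
Combine:
[1.1] exactly-one(false, true) = true
[1.2.2] false OR false = false
[1.2] false OR false = false
[1] true → false = false
[2.4] false → true (antecedent false ⇒ implication holds) = true
[2] false OR true OR false OR true = true
[3.1.1] false OR true = true
[3.1.2.1.1] true AND true AND true = true
[3.1.2.1] NOT true = false
[3.1.2] NOT false = true
[3.1] true AND true = true
[3] NOT true = false
[root] exactly-one(false, true, false) = true
Overall: true → cleared

Cleared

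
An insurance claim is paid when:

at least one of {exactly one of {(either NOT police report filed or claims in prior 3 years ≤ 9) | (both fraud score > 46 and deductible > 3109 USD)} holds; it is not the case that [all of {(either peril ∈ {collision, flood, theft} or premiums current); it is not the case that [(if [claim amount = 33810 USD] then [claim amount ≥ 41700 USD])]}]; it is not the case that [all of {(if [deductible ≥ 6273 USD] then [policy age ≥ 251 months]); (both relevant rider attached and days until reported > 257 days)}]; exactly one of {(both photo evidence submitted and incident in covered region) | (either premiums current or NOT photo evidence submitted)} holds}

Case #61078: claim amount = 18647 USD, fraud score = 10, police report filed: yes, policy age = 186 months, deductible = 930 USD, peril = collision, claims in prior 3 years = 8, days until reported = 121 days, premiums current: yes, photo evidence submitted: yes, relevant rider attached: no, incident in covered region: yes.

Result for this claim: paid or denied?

Paid

Atomic conditions:
  NOT police report filed: yes → false
  claims in prior 3 years ≤ 9: 8 ≤ 9 is true
  fraud score > 46: 10 > 46 is false
  deductible > 3109 USD: 930 > 3109 is false
  peril ∈ {collision, flood, theft}: collision is in the set → true
  premiums current: yes → true
  claim amount = 33810 USD: 18647 == 33810 is false
  claim amount ≥ 41700 USD: 18647 ≥ 41700 is false
  deductible ≥ 6273 USD: 930 ≥ 6273 is false
  policy age ≥ 251 months: 186 ≥ 251 is false
  relevant rider attached: no → false
  days until reported > 257 days: 121 > 257 is false
  photo evidence submitted: yes → true
  incident in covered region: yes → true
  NOT photo evidence submitted: yes → false
Combine:
[1.1] false OR true = true
[1.2] false AND false = false
[1] exactly-one(true, false) = true
[2.1.1] true OR true = true
[2.1.2.1] false → false (antecedent false ⇒ implication holds) = true
[2.1.2] NOT true = false
[2.1] true AND false = false
[2] NOT false = true
[3.1.1] false → false (antecedent false ⇒ implication holds) = true
[3.1.2] false AND false = false
[3.1] true AND false = false
[3] NOT false = true
[4.1] true AND true = true
[4.2] true OR false = true
[4] exactly-one(true, true) = false
[root] true OR true OR true OR false = true
Overall: true → paid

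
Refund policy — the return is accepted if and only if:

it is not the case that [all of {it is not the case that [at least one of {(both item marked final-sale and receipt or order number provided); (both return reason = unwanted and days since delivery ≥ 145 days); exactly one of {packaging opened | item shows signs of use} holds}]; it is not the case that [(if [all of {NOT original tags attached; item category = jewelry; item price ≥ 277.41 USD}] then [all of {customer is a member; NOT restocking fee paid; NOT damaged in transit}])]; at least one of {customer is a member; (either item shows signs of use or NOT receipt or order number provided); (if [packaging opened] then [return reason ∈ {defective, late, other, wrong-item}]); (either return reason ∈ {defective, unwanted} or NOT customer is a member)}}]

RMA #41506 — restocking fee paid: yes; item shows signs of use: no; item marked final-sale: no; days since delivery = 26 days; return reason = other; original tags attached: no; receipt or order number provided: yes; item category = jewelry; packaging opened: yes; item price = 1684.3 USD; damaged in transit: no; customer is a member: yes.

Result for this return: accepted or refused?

Accepted

Atomic conditions:
  item marked final-sale: no → false
  receipt or order number provided: yes → true
  return reason = unwanted: other == unwanted is false
  days since delivery ≥ 145 days: 26 ≥ 145 is false
  packaging opened: yes → true
  item shows signs of use: no → false
  NOT original tags attached: no → true
  item category = jewelry: jewelry == jewelry is true
  item price ≥ 277.41 USD: 1684.3 ≥ 277.41 is true
  customer is a member: yes → true
  NOT restocking fee paid: yes → false
  NOT damaged in transit: no → true
  NOT receipt or order number provided: yes → false
  return reason ∈ {defective, late, other, wrong-item}: other is in the set → true
  return reason ∈ {defective, unwanted}: other is not in the set → false
  NOT customer is a member: yes → false
Combine:
[1.1.1.1] false AND true = false
[1.1.1.2] false AND false = false
[1.1.1.3] exactly-one(true, false) = true
[1.1.1] false OR false OR true = true
[1.1] NOT true = false
[1.2.1.1] true AND true AND true = true
[1.2.1.2] true AND false AND true = false
[1.2.1] true → false = false
[1.2] NOT false = true
[1.3.2] false OR false = false
[1.3.3] true → true = true
[1.3.4] false OR false = false
[1.3] true OR false OR true OR false = true
[1] false AND true AND true = false
[root] NOT false = true
Overall: true → accepted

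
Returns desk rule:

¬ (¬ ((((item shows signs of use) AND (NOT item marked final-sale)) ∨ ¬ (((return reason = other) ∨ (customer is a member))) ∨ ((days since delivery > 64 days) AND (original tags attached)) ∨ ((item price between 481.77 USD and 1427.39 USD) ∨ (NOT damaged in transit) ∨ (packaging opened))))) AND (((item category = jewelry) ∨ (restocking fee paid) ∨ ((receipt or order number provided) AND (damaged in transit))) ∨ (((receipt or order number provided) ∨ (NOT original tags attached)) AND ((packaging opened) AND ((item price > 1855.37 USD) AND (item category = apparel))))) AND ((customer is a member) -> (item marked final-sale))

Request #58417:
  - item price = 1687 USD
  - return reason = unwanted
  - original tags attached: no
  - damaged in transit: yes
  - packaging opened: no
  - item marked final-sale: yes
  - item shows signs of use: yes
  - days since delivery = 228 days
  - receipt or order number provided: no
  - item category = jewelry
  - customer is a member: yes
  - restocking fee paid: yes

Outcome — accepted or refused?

Atomic conditions:
  item shows signs of use: yes → true
  NOT item marked final-sale: yes → false
  return reason = other: unwanted == other is false
  customer is a member: yes → true
  days since delivery > 64 days: 228 > 64 is true
  original tags attached: no → false
  item price between 481.77 USD and 1427.39 USD: 1687 in [481.77, 1427.39] is false
  NOT damaged in transit: yes → false
  packaging opened: no → false
  item category = jewelry: jewelry == jewelry is true
  restocking fee paid: yes → true
  receipt or order number provided: no → false
  damaged in transit: yes → true
  NOT original tags attached: no → true
  item price > 1855.37 USD: 1687 > 1855.37 is false
  item category = apparel: jewelry == apparel is false
  item marked final-sale: yes → true
Combine:
[1.1.1.1] true AND false = false
[1.1.1.2.1] false OR true = true
[1.1.1.2] NOT true = false
[1.1.1.3] true AND false = false
[1.1.1.4] false OR false OR false = false
[1.1.1] false OR false OR false OR false = false
[1.1] NOT false = true
[1] NOT true = false
[2.1.3] false AND true = false
[2.1] true OR true OR false = true
[2.2.1] false OR true = true
[2.2.2.2] false AND false = false
[2.2.2] false AND false = false
[2.2] true AND false = false
[2] true OR false = true
[3] true → true = true
[root] false AND true AND true = false
Overall: false → refused

Refused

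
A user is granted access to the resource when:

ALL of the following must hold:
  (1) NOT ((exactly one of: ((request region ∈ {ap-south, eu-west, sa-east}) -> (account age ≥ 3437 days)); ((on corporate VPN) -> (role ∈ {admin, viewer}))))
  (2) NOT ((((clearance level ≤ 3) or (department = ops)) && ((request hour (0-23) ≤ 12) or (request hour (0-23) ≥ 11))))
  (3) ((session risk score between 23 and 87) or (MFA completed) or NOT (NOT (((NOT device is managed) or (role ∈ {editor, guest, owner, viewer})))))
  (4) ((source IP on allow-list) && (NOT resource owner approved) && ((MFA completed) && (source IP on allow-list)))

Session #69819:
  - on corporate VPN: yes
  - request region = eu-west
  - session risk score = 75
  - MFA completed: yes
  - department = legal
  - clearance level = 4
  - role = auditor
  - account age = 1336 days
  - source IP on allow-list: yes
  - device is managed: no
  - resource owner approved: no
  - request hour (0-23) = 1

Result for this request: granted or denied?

Granted

Atomic conditions:
  request region ∈ {ap-south, eu-west, sa-east}: eu-west is in the set → true
  account age ≥ 3437 days: 1336 ≥ 3437 is false
  on corporate VPN: yes → true
  role ∈ {admin, viewer}: auditor is not in the set → false
  clearance level ≤ 3: 4 ≤ 3 is false
  department = ops: legal == ops is false
  request hour (0-23) ≤ 12: 1 ≤ 12 is true
  request hour (0-23) ≥ 11: 1 ≥ 11 is false
  session risk score between 23 and 87: 75 in [23, 87] is true
  MFA completed: yes → true
  NOT device is managed: no → true
  role ∈ {editor, guest, owner, viewer}: auditor is not in the set → false
  source IP on allow-list: yes → true
  NOT resource owner approved: no → true
Combine:
[1.1.1] true → false = false
[1.1.2] true → false = false
[1.1] exactly-one(false, false) = false
[1] NOT false = true
[2.1.1] false OR false = false
[2.1.2] true OR false = true
[2.1] false AND true = false
[2] NOT false = true
[3.3.1.1] true OR false = true
[3.3.1] NOT true = false
[3.3] NOT false = true
[3] true OR true OR true = true
[4.3] true AND true = true
[4] true AND true AND true = true
[root] true AND true AND true AND true = true
Overall: true → granted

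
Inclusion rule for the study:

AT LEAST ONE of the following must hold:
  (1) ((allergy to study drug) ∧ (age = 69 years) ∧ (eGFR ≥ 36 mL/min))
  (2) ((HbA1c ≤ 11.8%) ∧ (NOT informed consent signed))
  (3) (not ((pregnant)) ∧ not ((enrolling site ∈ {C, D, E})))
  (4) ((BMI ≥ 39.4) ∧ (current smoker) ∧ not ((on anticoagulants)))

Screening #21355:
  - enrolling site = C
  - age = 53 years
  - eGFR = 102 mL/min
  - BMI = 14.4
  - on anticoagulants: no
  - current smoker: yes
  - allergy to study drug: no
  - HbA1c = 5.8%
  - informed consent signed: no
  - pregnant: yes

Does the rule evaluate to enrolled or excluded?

Enrolled

Atomic conditions:
  allergy to study drug: no → false
  age = 69 years: 53 == 69 is false
  eGFR ≥ 36 mL/min: 102 ≥ 36 is true
  HbA1c ≤ 11.8%: 5.8 ≤ 11.8 is true
  NOT informed consent signed: no → true
  pregnant: yes → true
  enrolling site ∈ {C, D, E}: C is in the set → true
  BMI ≥ 39.4: 14.4 ≥ 39.4 is false
  current smoker: yes → true
  on anticoagulants: no → false
Combine:
[1] false AND false AND true = false
[2] true AND true = true
[3.1] NOT true = false
[3.2] NOT true = false
[3] false AND false = false
[4.3] NOT false = true
[4] false AND true AND true = false
[root] false OR true OR false OR false = true
Overall: true → enrolled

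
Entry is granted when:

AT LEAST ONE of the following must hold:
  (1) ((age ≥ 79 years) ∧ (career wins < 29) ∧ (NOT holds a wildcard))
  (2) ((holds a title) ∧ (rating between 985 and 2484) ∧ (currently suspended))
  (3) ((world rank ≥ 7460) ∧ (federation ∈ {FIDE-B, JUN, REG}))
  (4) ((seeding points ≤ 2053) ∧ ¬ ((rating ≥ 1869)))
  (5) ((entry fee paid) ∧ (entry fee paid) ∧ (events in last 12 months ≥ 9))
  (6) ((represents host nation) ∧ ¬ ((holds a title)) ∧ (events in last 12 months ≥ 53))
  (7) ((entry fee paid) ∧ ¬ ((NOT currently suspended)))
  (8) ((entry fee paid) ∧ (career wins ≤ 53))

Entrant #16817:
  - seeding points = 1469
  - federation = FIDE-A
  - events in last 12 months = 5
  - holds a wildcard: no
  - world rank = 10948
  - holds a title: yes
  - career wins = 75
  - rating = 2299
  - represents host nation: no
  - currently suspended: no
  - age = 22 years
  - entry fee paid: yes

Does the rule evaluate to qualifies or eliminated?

Atomic conditions:
  age ≥ 79 years: 22 ≥ 79 is false
  career wins < 29: 75 < 29 is false
  NOT holds a wildcard: no → true
  holds a title: yes → true
  rating between 985 and 2484: 2299 in [985, 2484] is true
  currently suspended: no → false
  world rank ≥ 7460: 10948 ≥ 7460 is true
  federation ∈ {FIDE-B, JUN, REG}: FIDE-A is not in the set → false
  seeding points ≤ 2053: 1469 ≤ 2053 is true
  rating ≥ 1869: 2299 ≥ 1869 is true
  entry fee paid: yes → true
  events in last 12 months ≥ 9: 5 ≥ 9 is false
  represents host nation: no → false
  events in last 12 months ≥ 53: 5 ≥ 53 is false
  NOT currently suspended: no → true
  career wins ≤ 53: 75 ≤ 53 is false
Combine:
[1] false AND false AND true = false
[2] true AND true AND false = false
[3] true AND false = false
[4.2] NOT true = false
[4] true AND false = false
[5] true AND true AND false = false
[6.2] NOT true = false
[6] false AND false AND false = false
[7.2] NOT true = false
[7] true AND false = false
[8] true AND false = false
[root] false OR false OR false OR false OR false OR false OR false OR false = false
Overall: false → eliminated

Eliminated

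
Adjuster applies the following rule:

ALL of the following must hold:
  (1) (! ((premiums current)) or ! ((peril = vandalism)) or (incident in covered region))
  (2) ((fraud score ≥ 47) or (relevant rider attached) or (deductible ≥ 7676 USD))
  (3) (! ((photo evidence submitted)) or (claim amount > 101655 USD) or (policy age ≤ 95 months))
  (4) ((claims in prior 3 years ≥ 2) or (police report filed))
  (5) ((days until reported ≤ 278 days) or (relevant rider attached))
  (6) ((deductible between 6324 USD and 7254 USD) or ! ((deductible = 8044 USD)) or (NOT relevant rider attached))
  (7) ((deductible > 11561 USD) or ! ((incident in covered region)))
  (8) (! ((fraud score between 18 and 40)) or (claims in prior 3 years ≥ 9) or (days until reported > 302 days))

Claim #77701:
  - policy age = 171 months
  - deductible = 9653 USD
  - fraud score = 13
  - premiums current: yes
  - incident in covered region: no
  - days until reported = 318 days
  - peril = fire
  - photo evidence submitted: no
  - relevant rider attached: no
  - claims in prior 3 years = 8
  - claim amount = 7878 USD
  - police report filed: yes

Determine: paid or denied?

Atomic conditions:
  premiums current: yes → true
  peril = vandalism: fire == vandalism is false
  incident in covered region: no → false
  fraud score ≥ 47: 13 ≥ 47 is false
  relevant rider attached: no → false
  deductible ≥ 7676 USD: 9653 ≥ 7676 is true
  photo evidence submitted: no → false
  claim amount > 101655 USD: 7878 > 101655 is false
  policy age ≤ 95 months: 171 ≤ 95 is false
  claims in prior 3 years ≥ 2: 8 ≥ 2 is true
  police report filed: yes → true
  days until reported ≤ 278 days: 318 ≤ 278 is false
  deductible between 6324 USD and 7254 USD: 9653 in [6324, 7254] is false
  deductible = 8044 USD: 9653 == 8044 is false
  NOT relevant rider attached: no → true
  deductible > 11561 USD: 9653 > 11561 is false
  fraud score between 18 and 40: 13 in [18, 40] is false
  claims in prior 3 years ≥ 9: 8 ≥ 9 is false
  days until reported > 302 days: 318 > 302 is true
Combine:
[1.1] NOT true = false
[1.2] NOT false = true
[1] false OR true OR false = true
[2] false OR false OR true = true
[3.1] NOT false = true
[3] true OR false OR false = true
[4] true OR true = true
[5] false OR false = false
[6.2] NOT false = true
[6] false OR true OR true = true
[7.2] NOT false = true
[7] false OR true = true
[8.1] NOT false = true
[8] true OR false OR true = true
[root] true AND true AND true AND true AND false AND true AND true AND true = false
Overall: false → denied

Denied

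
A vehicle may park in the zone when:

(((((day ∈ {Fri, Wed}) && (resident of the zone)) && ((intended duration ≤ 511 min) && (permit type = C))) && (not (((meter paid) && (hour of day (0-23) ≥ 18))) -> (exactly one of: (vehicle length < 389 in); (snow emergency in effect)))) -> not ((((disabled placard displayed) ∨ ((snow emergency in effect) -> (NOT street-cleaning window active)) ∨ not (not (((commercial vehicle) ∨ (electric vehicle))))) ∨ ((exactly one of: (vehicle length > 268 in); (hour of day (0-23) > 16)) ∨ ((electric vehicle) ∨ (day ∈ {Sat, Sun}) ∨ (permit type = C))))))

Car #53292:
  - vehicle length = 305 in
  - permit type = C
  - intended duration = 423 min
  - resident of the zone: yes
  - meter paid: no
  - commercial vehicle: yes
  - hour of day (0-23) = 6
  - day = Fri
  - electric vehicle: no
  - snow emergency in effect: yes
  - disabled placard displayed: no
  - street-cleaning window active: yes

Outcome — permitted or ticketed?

Atomic conditions:
  day ∈ {Fri, Wed}: Fri is in the set → true
  resident of the zone: yes → true
  intended duration ≤ 511 min: 423 ≤ 511 is true
  permit type = C: C == C is true
  meter paid: no → false
  hour of day (0-23) ≥ 18: 6 ≥ 18 is false
  vehicle length < 389 in: 305 < 389 is true
  snow emergency in effect: yes → true
  disabled placard displayed: no → false
  NOT street-cleaning window active: yes → false
  commercial vehicle: yes → true
  electric vehicle: no → false
  vehicle length > 268 in: 305 > 268 is true
  hour of day (0-23) > 16: 6 > 16 is false
  day ∈ {Sat, Sun}: Fri is not in the set → false
Combine:
[1.1.1] true AND true = true
[1.1.2] true AND true = true
[1.1] true AND true = true
[1.2.1.1] false AND false = false
[1.2.1] NOT false = true
[1.2.2] exactly-one(true, true) = false
[1.2] true → false = false
[1] true AND false = false
[2.1.1.2] true → false = false
[2.1.1.3.1.1] true OR false = true
[2.1.1.3.1] NOT true = false
[2.1.1.3] NOT false = true
[2.1.1] false OR false OR true = true
[2.1.2.1] exactly-one(true, false) = true
[2.1.2.2] false OR false OR true = true
[2.1.2] true OR true = true
[2.1] true OR true = true
[2] NOT true = false
[root] false → false (antecedent false ⇒ implication holds) = true
Overall: true → permitted

Permitted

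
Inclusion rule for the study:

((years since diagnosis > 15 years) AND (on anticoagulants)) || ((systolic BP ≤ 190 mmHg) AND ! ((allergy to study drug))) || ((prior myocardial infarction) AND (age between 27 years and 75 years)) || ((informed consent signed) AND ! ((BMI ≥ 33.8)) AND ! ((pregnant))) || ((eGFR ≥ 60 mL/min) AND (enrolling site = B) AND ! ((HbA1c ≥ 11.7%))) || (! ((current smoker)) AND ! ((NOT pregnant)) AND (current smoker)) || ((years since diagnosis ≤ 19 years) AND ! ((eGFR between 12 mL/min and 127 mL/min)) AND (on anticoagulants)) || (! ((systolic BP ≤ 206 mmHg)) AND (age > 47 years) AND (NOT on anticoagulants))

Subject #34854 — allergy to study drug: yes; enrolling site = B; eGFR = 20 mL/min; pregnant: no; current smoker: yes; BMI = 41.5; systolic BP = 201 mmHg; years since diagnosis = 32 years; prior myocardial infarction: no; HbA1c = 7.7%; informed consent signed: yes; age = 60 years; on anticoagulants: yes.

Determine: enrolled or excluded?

Enrolled

Atomic conditions:
  years since diagnosis > 15 years: 32 > 15 is true
  on anticoagulants: yes → true
  systolic BP ≤ 190 mmHg: 201 ≤ 190 is false
  allergy to study drug: yes → true
  prior myocardial infarction: no → false
  age between 27 years and 75 years: 60 in [27, 75] is true
  informed consent signed: yes → true
  BMI ≥ 33.8: 41.5 ≥ 33.8 is true
  pregnant: no → false
  eGFR ≥ 60 mL/min: 20 ≥ 60 is false
  enrolling site = B: B == B is true
  HbA1c ≥ 11.7%: 7.7 ≥ 11.7 is false
  current smoker: yes → true
  NOT pregnant: no → true
  years since diagnosis ≤ 19 years: 32 ≤ 19 is false
  eGFR between 12 mL/min and 127 mL/min: 20 in [12, 127] is true
  systolic BP ≤ 206 mmHg: 201 ≤ 206 is true
  age > 47 years: 60 > 47 is true
  NOT on anticoagulants: yes → false
Combine:
[1] true AND true = true
[2.2] NOT true = false
[2] false AND false = false
[3] false AND true = false
[4.2] NOT true = false
[4.3] NOT false = true
[4] true AND false AND true = false
[5.3] NOT false = true
[5] false AND true AND true = false
[6.1] NOT true = false
[6.2] NOT true = false
[6] false AND false AND true = false
[7.2] NOT true = false
[7] false AND false AND true = false
[8.1] NOT true = false
[8] false AND true AND false = false
[root] true OR false OR false OR false OR false OR false OR false OR false = true
Overall: true → enrolled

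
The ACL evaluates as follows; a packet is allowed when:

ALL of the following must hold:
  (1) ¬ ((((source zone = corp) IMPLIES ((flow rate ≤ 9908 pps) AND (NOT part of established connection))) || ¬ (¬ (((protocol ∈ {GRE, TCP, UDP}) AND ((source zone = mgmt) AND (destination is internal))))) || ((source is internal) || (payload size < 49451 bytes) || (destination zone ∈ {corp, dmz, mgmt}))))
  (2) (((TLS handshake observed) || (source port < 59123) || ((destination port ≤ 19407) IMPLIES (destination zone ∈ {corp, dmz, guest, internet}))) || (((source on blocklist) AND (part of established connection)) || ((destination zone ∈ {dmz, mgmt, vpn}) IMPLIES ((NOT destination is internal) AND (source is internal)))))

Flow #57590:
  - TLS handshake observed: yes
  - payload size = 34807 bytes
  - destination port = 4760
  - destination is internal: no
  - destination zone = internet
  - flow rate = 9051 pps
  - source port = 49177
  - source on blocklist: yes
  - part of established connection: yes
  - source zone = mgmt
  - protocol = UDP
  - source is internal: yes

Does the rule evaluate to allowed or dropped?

Atomic conditions:
  source zone = corp: mgmt == corp is false
  flow rate ≤ 9908 pps: 9051 ≤ 9908 is true
  NOT part of established connection: yes → false
  protocol ∈ {GRE, TCP, UDP}: UDP is in the set → true
  source zone = mgmt: mgmt == mgmt is true
  destination is internal: no → false
  source is internal: yes → true
  payload size < 49451 bytes: 34807 < 49451 is true
  destination zone ∈ {corp, dmz, mgmt}: internet is not in the set → false
  TLS handshake observed: yes → true
  source port < 59123: 49177 < 59123 is true
  destination port ≤ 19407: 4760 ≤ 19407 is true
  destination zone ∈ {corp, dmz, guest, internet}: internet is in the set → true
  source on blocklist: yes → true
  part of established connection: yes → true
  destination zone ∈ {dmz, mgmt, vpn}: internet is not in the set → false
  NOT destination is internal: no → true
Combine:
[1.1.1.2] true AND false = false
[1.1.1] false → false (antecedent false ⇒ implication holds) = true
[1.1.2.1.1.2] true AND false = false
[1.1.2.1.1] true AND false = false
[1.1.2.1] NOT false = true
[1.1.2] NOT true = false
[1.1.3] true OR true OR false = true
[1.1] true OR false OR true = true
[1] NOT true = false
[2.1.3] true → true = true
[2.1] true OR true OR true = true
[2.2.1] true AND true = true
[2.2.2.2] true AND true = true
[2.2.2] false → true (antecedent false ⇒ implication holds) = true
[2.2] true OR true = true
[2] true OR true = true
[root] false AND true = false
Overall: false → dropped

Dropped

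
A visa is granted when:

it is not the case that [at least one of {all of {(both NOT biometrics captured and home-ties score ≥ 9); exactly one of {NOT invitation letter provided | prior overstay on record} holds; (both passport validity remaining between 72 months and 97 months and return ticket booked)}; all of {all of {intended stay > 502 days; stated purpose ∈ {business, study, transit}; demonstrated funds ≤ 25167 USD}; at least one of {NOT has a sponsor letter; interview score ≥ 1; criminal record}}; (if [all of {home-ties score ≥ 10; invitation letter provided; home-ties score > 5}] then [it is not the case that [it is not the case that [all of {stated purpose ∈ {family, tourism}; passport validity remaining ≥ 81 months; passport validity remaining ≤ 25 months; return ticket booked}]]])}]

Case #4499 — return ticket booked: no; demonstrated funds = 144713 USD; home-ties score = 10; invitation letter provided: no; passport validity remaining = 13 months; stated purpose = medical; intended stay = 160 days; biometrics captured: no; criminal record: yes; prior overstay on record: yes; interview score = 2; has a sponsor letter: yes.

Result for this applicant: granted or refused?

Atomic conditions:
  NOT biometrics captured: no → true
  home-ties score ≥ 9: 10 ≥ 9 is true
  NOT invitation letter provided: no → true
  prior overstay on record: yes → true
  passport validity remaining between 72 months and 97 months: 13 in [72, 97] is false
  return ticket booked: no → false
  intended stay > 502 days: 160 > 502 is false
  stated purpose ∈ {business, study, transit}: medical is not in the set → false
  demonstrated funds ≤ 25167 USD: 144713 ≤ 25167 is false
  NOT has a sponsor letter: yes → false
  interview score ≥ 1: 2 ≥ 1 is true
  criminal record: yes → true
  home-ties score ≥ 10: 10 ≥ 10 is true
  invitation letter provided: no → false
  home-ties score > 5: 10 > 5 is true
  stated purpose ∈ {family, tourism}: medical is not in the set → false
  passport validity remaining ≥ 81 months: 13 ≥ 81 is false
  passport validity remaining ≤ 25 months: 13 ≤ 25 is true
Combine:
[1.1.1] true AND true = true
[1.1.2] exactly-one(true, true) = false
[1.1.3] false AND false = false
[1.1] true AND false AND false = false
[1.2.1] false AND false AND false = false
[1.2.2] false OR true OR true = true
[1.2] false AND true = false
[1.3.1] true AND false AND true = false
[1.3.2.1.1] false AND false AND true AND false = false
[1.3.2.1] NOT false = true
[1.3.2] NOT true = false
[1.3] false → false (antecedent false ⇒ implication holds) = true
[1] false OR false OR true = true
[root] NOT true = false
Overall: false → refused

Refused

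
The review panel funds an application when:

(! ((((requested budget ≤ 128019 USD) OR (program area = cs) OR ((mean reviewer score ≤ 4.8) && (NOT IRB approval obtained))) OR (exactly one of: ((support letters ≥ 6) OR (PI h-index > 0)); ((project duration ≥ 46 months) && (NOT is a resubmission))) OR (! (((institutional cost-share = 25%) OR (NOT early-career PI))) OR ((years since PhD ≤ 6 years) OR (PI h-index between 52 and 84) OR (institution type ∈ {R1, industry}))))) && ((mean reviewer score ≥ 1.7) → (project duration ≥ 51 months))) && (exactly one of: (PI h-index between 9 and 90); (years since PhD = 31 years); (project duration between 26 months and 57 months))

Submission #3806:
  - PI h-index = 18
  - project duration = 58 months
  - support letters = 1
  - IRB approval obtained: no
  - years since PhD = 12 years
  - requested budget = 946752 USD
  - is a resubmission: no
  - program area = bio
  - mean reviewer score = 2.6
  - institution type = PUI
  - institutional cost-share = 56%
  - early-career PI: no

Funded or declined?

Declined

Atomic conditions:
  requested budget ≤ 128019 USD: 946752 ≤ 128019 is false
  program area = cs: bio == cs is false
  mean reviewer score ≤ 4.8: 2.6 ≤ 4.8 is true
  NOT IRB approval obtained: no → true
  support letters ≥ 6: 1 ≥ 6 is false
  PI h-index > 0: 18 > 0 is true
  project duration ≥ 46 months: 58 ≥ 46 is true
  NOT is a resubmission: no → true
  institutional cost-share = 25%: 56 == 25 is false
  NOT early-career PI: no → true
  years since PhD ≤ 6 years: 12 ≤ 6 is false
  PI h-index between 52 and 84: 18 in [52, 84] is false
  institution type ∈ {R1, industry}: PUI is not in the set → false
  mean reviewer score ≥ 1.7: 2.6 ≥ 1.7 is true
  project duration ≥ 51 months: 58 ≥ 51 is true
  PI h-index between 9 and 90: 18 in [9, 90] is true
  years since PhD = 31 years: 12 == 31 is false
  project duration between 26 months and 57 months: 58 in [26, 57] is false
Combine:
[1.1.1.1.3] true AND true = true
[1.1.1.1] false OR false OR true = true
[1.1.1.2.1] false OR true = true
[1.1.1.2.2] true AND true = true
[1.1.1.2] exactly-one(true, true) = false
[1.1.1.3.1.1] false OR true = true
[1.1.1.3.1] NOT true = false
[1.1.1.3.2] false OR false OR false = false
[1.1.1.3] false OR false = false
[1.1.1] true OR false OR false = true
[1.1] NOT true = false
[1.2] true → true = true
[1] false AND true = false
[2] exactly-one(true, false, false) = true
[root] false AND true = false
Overall: false → declined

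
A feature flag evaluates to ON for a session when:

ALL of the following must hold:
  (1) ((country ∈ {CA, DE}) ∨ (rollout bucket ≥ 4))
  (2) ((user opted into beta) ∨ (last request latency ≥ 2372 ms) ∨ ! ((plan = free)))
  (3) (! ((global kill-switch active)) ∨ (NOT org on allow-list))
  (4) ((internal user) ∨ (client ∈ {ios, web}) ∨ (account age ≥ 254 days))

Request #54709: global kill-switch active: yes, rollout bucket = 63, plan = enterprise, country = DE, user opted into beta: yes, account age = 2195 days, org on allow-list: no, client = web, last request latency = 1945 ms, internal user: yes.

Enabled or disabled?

Enabled

Atomic conditions:
  country ∈ {CA, DE}: DE is in the set → true
  rollout bucket ≥ 4: 63 ≥ 4 is true
  user opted into beta: yes → true
  last request latency ≥ 2372 ms: 1945 ≥ 2372 is false
  plan = free: enterprise == free is false
  global kill-switch active: yes → true
  NOT org on allow-list: no → true
  internal user: yes → true
  client ∈ {ios, web}: web is in the set → true
  account age ≥ 254 days: 2195 ≥ 254 is true
Combine:
[1] true OR true = true
[2.3] NOT false = true
[2] true OR false OR true = true
[3.1] NOT true = false
[3] false OR true = true
[4] true OR true OR true = true
[root] true AND true AND true AND true = true
Overall: true → enabled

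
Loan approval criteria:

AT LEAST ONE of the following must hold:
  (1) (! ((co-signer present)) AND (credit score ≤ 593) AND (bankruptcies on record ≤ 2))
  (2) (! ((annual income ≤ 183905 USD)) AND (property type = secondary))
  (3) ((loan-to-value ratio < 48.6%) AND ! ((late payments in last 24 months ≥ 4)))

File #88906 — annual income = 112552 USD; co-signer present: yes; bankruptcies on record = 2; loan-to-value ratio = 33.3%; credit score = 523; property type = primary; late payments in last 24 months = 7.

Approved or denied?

Atomic conditions:
  co-signer present: yes → true
  credit score ≤ 593: 523 ≤ 593 is true
  bankruptcies on record ≤ 2: 2 ≤ 2 is true
  annual income ≤ 183905 USD: 112552 ≤ 183905 is true
  property type = secondary: primary == secondary is false
  loan-to-value ratio < 48.6%: 33.3 < 48.6 is true
  late payments in last 24 months ≥ 4: 7 ≥ 4 is true
Combine:
[1.1] NOT true = false
[1] false AND true AND true = false
[2.1] NOT true = false
[2] false AND false = false
[3.2] NOT true = false
[3] true AND false = false
[root] false OR false OR false = false
Overall: false → denied

Denied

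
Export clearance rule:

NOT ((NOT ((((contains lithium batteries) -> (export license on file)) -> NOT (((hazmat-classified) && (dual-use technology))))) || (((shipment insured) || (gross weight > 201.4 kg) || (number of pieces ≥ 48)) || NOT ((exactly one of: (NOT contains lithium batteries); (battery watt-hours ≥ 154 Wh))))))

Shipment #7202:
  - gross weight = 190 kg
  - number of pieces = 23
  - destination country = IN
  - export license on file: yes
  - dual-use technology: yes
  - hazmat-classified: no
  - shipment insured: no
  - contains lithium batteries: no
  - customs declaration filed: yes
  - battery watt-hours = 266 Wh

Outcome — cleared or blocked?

Blocked

Atomic conditions:
  contains lithium batteries: no → false
  export license on file: yes → true
  hazmat-classified: no → false
  dual-use technology: yes → true
  shipment insured: no → false
  gross weight > 201.4 kg: 190 > 201.4 is false
  number of pieces ≥ 48: 23 ≥ 48 is false
  NOT contains lithium batteries: no → true
  battery watt-hours ≥ 154 Wh: 266 ≥ 154 is true
Combine:
[1.1.1.1] false → true (antecedent false ⇒ implication holds) = true
[1.1.1.2.1] false AND true = false
[1.1.1.2] NOT false = true
[1.1.1] true → true = true
[1.1] NOT true = false
[1.2.1] false OR false OR false = false
[1.2.2.1] exactly-one(true, true) = false
[1.2.2] NOT false = true
[1.2] false OR true = true
[1] false OR true = true
[root] NOT true = false
Overall: false → blocked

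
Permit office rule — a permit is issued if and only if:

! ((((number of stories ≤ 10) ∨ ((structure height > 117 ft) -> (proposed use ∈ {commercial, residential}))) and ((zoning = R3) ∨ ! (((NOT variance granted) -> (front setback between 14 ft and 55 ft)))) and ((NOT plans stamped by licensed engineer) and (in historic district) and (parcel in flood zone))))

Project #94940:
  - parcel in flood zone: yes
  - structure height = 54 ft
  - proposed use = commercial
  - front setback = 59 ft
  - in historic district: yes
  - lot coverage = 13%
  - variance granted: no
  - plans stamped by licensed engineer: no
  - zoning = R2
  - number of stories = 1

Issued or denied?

Denied

Atomic conditions:
  number of stories ≤ 10: 1 ≤ 10 is true
  structure height > 117 ft: 54 > 117 is false
  proposed use ∈ {commercial, residential}: commercial is in the set → true
  zoning = R3: R2 == R3 is false
  NOT variance granted: no → true
  front setback between 14 ft and 55 ft: 59 in [14, 55] is false
  NOT plans stamped by licensed engineer: no → true
  in historic district: yes → true
  parcel in flood zone: yes → true
Combine:
[1.1.2] false → true (antecedent false ⇒ implication holds) = true
[1.1] true OR true = true
[1.2.2.1] true → false = false
[1.2.2] NOT false = true
[1.2] false OR true = true
[1.3] true AND true AND true = true
[1] true AND true AND true = true
[root] NOT true = false
Overall: false → denied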